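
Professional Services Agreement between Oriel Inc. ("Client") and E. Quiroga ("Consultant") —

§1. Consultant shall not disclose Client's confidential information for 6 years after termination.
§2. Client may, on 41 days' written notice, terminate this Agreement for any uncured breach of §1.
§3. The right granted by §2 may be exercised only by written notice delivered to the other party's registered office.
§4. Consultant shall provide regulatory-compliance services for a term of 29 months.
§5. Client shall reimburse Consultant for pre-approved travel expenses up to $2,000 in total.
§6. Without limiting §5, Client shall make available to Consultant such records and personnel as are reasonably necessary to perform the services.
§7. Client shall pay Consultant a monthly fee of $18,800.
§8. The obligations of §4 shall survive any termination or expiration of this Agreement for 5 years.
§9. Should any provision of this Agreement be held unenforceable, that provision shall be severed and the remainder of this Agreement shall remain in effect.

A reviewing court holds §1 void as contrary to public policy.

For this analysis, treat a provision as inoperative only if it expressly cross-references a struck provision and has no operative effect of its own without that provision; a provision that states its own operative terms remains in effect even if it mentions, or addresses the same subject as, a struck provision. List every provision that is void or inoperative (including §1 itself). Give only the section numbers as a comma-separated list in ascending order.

1, 2, 3

§1 is struck. §2 operates only by reference to §1, so it falls with §1. §3 has no operative effect of its own apart from §2 and is therefore inoperative. §9 is a severability clause and preserves every provision that can still be given independent effect. The provisions still in force are §4, §5, §6, §7, §8, and §9.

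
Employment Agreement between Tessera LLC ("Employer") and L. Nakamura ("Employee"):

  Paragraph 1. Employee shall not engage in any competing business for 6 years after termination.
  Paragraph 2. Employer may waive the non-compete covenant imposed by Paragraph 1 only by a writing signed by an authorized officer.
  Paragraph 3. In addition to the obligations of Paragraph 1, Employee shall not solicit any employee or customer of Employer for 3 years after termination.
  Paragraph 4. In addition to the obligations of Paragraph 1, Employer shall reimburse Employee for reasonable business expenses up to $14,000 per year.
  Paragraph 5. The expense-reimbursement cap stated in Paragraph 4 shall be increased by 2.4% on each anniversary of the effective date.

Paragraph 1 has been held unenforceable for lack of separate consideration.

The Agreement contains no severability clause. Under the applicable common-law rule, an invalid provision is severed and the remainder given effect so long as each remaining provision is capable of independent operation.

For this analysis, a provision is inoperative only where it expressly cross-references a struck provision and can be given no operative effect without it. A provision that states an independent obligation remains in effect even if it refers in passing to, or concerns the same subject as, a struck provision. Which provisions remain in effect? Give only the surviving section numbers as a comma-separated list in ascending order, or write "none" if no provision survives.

Paragraph 1 is struck. Paragraph 2 merely fixes the waiver condition for Paragraph 1; with Paragraph 1 gone it has nothing to operate on and falls away. Paragraph 3 mentions Paragraph 1 but its own obligation stands independently of Paragraph 1, so Paragraph 3 is not affected. Paragraph 4 mentions Paragraph 1 but its own obligation stands independently of Paragraph 1, so Paragraph 4 is not affected. With no severability clause, the stated default rule severs what cannot stand and enforces each remaining provision that can operate on its own. Paragraph 3, Paragraph 4, and Paragraph 5 remain in effect.

3, 4, 5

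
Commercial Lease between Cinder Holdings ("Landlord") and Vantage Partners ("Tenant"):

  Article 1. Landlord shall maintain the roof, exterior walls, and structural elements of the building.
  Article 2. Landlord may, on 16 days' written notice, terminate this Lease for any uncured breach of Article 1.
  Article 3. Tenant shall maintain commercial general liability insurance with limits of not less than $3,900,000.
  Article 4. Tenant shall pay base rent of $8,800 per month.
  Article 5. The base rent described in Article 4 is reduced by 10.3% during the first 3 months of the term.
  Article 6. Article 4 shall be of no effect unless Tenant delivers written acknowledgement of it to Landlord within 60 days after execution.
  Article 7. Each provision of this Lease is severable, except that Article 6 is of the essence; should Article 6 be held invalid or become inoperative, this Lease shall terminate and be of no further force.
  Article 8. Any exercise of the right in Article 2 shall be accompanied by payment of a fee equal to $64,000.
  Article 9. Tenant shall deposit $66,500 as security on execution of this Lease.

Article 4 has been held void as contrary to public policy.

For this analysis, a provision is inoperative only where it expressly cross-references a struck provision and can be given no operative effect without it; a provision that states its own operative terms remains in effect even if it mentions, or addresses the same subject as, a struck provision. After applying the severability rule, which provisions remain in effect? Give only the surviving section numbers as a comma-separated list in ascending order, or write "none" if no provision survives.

Article 4 is struck. The whole of Article 5 is the introductory reduction to the base rent, defined by reference to Article 4, so Article 5 cannot stand once Article 4 is removed. Article 6 merely fixes the acknowledgement condition for Article 4; with Article 4 gone it has nothing to operate on and falls away. Article 7 makes Article 6 an essential term, and Article 6 has been rendered inoperative by the cascade; under Article 7, the entire Lease is therefore void. No provision of the Lease survives.

none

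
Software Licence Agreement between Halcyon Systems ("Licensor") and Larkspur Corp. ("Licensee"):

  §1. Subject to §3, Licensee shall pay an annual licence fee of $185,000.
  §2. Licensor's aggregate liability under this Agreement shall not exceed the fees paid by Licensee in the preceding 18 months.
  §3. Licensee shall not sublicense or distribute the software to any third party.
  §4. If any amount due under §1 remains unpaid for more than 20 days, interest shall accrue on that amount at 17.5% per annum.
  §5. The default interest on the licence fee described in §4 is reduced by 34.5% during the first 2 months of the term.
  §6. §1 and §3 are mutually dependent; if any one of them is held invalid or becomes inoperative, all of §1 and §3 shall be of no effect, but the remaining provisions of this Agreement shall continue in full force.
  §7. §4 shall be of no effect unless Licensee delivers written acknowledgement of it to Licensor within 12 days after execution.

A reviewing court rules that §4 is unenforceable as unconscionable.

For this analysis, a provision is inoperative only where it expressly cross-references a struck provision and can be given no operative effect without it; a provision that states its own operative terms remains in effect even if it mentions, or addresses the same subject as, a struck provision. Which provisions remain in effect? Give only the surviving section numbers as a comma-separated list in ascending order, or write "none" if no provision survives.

§4 is struck. The whole of §5 is the introductory reduction to the default interest on the licence fee, defined by reference to §4, so §5 cannot stand once §4 is removed. §7 merely fixes the acknowledgement condition for §4; with §4 gone it has nothing to operate on and falls away. §6 ties §1 and §3 together, but none of those is affected here; the remaining provisions continue in force under §6. That leaves §1, §2, §3, and §6 in effect.

1, 2, 3, 6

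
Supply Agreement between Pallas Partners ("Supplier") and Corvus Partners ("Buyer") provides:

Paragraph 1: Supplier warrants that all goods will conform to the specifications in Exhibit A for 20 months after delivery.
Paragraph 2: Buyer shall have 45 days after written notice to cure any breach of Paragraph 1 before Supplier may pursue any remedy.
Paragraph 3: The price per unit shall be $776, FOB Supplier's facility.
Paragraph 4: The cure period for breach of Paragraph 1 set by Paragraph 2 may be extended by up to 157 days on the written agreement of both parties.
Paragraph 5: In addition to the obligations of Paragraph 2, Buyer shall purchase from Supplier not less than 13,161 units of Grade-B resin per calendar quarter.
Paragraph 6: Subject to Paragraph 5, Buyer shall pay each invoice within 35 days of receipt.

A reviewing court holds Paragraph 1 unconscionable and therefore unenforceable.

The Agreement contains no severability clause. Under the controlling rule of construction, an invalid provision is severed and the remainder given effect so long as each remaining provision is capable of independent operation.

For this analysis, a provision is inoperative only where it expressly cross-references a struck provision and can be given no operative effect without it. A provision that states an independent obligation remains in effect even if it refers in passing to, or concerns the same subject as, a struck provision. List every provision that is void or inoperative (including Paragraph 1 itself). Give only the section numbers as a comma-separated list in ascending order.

1, 2, 4

Paragraph 1 is struck. The only function of Paragraph 2 is the cure period for breach of Paragraph 1, so it cannot stand once Paragraph 1 is removed. The whole of Paragraph 4 is the extension of the cure period for breach of Paragraph 1, defined by reference to Paragraph 2, so Paragraph 4 cannot stand once Paragraph 2 is removed. Paragraph 5 mentions Paragraph 2 but its own obligation stands independently of Paragraph 2, so Paragraph 5 is not affected. Under the stated default rule, only provisions that cannot operate independently fall away; the rest are enforced. The provisions still in force are Paragraph 3, Paragraph 5, and Paragraph 6.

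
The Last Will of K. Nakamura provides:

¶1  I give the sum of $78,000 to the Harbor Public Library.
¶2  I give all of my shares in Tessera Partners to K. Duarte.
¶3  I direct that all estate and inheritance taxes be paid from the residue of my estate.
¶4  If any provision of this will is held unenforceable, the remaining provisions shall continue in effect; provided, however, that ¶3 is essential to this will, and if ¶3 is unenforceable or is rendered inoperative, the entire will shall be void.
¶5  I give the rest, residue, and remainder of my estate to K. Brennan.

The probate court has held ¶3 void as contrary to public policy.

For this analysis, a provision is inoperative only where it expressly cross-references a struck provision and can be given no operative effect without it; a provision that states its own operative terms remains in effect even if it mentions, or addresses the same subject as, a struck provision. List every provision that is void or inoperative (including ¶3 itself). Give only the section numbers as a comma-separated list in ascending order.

¶3 is struck. Nothing else in the will is defined by reference to ¶3. ¶4 makes ¶3 an essential term, and ¶3 is the provision held invalid; under ¶4, the entire will is therefore void. No provision of the will survives.

1, 2, 3, 4, 5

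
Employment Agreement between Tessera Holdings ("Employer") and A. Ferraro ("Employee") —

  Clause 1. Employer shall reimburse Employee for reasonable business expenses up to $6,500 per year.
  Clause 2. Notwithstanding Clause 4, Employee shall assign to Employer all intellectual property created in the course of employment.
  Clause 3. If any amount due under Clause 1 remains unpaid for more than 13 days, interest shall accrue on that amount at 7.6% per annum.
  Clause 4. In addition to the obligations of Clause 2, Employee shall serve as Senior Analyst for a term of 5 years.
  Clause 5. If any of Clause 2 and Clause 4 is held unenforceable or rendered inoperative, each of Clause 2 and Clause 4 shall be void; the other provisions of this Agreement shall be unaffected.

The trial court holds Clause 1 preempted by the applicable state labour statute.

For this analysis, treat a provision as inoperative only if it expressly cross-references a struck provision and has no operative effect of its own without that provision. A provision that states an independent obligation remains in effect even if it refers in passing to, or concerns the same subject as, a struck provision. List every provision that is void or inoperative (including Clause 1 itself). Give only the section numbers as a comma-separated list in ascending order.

Clause 1 is struck. Clause 3 has no operative effect of its own apart from Clause 1 and is therefore inoperative. Clause 5 ties Clause 2 and Clause 4 together, but none of those is affected here; the remaining provisions continue in force under Clause 5. Clause 2, Clause 4, and Clause 5 remain in effect.

1, 3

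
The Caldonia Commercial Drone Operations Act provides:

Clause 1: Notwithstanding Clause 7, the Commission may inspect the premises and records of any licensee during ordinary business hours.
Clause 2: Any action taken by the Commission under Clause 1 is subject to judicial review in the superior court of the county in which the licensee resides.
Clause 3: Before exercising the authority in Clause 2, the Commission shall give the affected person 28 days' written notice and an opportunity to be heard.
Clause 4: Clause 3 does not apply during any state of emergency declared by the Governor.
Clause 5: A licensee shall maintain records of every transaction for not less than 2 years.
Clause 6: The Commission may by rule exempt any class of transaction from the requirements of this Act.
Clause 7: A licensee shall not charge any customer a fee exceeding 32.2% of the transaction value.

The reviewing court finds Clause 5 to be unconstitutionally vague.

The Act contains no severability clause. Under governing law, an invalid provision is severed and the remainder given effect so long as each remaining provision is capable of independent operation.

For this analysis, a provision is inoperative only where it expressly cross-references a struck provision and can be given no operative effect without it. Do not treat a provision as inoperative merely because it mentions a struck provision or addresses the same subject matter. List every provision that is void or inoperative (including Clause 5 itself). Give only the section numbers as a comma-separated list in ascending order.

Clause 5 is struck. No other provision's operative terms depend on Clause 5. Under the stated default rule, only provisions that cannot operate independently fall away; the rest are enforced. Clause 1, Clause 2, Clause 3, Clause 4, Clause 6, and Clause 7 remain in effect.

5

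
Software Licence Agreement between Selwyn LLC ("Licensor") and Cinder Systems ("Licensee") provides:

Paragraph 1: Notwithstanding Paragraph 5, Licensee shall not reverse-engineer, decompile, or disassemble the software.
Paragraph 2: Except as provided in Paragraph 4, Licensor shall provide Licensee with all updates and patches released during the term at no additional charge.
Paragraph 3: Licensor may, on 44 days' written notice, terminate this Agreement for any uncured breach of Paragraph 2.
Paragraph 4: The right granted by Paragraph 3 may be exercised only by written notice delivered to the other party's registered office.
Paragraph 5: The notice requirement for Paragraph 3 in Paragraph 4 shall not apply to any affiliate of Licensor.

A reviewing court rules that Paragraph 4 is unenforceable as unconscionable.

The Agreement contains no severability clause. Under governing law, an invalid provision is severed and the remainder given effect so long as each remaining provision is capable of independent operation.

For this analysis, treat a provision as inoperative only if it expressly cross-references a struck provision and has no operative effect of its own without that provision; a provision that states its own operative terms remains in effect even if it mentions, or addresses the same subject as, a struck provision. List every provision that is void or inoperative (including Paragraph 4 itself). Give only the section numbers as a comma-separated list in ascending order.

4, 5

Paragraph 4 is struck. Paragraph 5 has no operative effect of its own apart from Paragraph 4 and is therefore inoperative. Paragraph 1 mentions Paragraph 5 but its own obligation stands independently of Paragraph 5, so Paragraph 1 is not affected. Although Paragraph 2 refers to Paragraph 4, its operative terms do not depend on Paragraph 4, so it remains in effect. Under the stated default rule, only provisions that cannot operate independently fall away; the rest are enforced. That leaves Paragraph 1, Paragraph 2, and Paragraph 3 in effect.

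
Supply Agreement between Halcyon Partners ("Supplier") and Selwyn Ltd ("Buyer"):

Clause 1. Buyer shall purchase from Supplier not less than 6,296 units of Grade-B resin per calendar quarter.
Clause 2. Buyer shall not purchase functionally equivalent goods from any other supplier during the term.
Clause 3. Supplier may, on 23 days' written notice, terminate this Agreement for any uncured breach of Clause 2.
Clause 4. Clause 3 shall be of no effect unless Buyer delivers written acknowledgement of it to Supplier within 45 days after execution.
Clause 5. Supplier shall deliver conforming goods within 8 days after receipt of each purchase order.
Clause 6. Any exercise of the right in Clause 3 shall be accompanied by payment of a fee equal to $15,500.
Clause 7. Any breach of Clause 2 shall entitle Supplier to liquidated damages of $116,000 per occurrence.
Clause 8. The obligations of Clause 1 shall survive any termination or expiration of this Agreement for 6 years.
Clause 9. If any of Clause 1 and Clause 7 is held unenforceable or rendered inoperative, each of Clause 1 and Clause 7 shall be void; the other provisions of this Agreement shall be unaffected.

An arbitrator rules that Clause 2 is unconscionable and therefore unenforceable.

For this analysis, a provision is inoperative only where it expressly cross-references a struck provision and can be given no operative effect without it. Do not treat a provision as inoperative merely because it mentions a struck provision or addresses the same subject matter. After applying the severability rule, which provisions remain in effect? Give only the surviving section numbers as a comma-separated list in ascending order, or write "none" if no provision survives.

Clause 2 is struck. Clause 3 operates only by reference to Clause 2, so it falls with Clause 2. Clause 7 does nothing except set the liquidated-damages amount by reference to Clause 2; with Clause 2 gone it has no independent effect and is inoperative. The only function of Clause 4 is the acknowledgement condition for Clause 3, so it cannot stand once Clause 3 is removed. Clause 6 merely fixes the exercise fee for Clause 3; with Clause 3 gone it has nothing to operate on and falls away. Clause 9 declares Clause 1 and Clause 7 mutually dependent; since one of them has fallen, all of them are of no effect. That brings down Clause 1 as well. Clause 8 in turn depends solely on a provision now struck and likewise falls. The remainder continues in force under Clause 9. That leaves Clause 5 and Clause 9 in effect.

5, 9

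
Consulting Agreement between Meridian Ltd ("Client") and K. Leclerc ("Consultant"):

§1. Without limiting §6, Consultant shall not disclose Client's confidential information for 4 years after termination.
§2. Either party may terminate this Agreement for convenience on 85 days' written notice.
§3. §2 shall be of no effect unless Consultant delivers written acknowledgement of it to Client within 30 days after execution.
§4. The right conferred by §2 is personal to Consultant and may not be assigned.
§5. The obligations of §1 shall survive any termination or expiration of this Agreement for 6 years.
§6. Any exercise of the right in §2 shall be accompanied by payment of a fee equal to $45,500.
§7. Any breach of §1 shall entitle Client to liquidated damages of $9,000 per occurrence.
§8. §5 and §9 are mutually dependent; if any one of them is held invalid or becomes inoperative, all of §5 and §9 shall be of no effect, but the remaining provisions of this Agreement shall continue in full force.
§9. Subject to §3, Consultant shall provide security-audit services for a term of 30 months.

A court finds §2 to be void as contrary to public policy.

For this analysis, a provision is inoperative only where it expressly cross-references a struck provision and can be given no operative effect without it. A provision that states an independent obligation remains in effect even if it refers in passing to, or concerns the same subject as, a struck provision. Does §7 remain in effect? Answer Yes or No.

§2 is struck. The only function of §3 is the acknowledgement condition for §2, so it cannot stand once §2 is removed. §4 has no operative effect of its own apart from §2 and is therefore inoperative. §6 has no operative effect of its own apart from §2 and is therefore inoperative. §9 mentions §3 but its own obligation stands independently of §3, so §9 is not affected. §1 mentions §6 but its own obligation stands independently of §6, so §1 is not affected. §8 ties §5 and §9 together, but none of those is affected here; the remaining provisions continue in force under §8. The provisions still in force are §1, §5, §7, §8, and §9. §7 is among the surviving provisions, so the answer is yes.

Yes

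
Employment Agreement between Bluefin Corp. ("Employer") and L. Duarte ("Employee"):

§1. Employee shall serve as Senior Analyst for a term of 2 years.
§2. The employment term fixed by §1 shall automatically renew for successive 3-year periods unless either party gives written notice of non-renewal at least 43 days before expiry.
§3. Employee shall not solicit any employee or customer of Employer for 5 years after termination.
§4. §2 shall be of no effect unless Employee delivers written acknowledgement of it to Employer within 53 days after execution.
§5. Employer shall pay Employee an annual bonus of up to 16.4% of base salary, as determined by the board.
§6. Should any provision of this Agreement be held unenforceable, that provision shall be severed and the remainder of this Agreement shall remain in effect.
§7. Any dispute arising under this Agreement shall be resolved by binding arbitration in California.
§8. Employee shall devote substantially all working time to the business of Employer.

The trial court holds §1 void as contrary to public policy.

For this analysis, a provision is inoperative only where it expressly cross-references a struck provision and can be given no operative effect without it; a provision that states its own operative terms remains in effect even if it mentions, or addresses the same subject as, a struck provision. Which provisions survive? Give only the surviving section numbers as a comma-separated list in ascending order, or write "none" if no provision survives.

§1 is struck. §2 has no operative effect of its own apart from §1 and is therefore inoperative. §4 operates only by reference to §2, so it falls with §2. Under the severability clause in §6, the remaining provisions continue in force. That leaves §3, §5, §6, §7, and §8 in effect.

3, 5, 6, 7, 8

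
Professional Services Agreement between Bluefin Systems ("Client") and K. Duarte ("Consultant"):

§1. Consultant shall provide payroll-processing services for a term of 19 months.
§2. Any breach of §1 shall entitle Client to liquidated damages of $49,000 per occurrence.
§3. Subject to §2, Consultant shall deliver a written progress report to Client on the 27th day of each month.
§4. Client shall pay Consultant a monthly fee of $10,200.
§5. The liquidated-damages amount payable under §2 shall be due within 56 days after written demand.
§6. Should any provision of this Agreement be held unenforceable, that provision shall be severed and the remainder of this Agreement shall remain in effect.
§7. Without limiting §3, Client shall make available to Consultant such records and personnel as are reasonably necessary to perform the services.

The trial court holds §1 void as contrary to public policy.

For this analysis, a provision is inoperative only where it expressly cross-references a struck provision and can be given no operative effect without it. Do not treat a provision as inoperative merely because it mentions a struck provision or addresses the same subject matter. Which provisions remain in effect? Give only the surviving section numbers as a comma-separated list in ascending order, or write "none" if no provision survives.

§1 is struck. The whole of §2 is the liquidated-damages amount, defined by reference to §1, so §2 cannot stand once §1 is removed. §5 does nothing except set the payment deadline for the liquidated-damages amount by reference to §2; with §2 gone it has no independent effect and is inoperative. §3 mentions §2 but its own obligation stands independently of §2, so §3 is not affected. Under the severability clause in §6, the remaining provisions continue in force. That leaves §3, §4, §6, and §7 in effect.

3, 4, 6, 7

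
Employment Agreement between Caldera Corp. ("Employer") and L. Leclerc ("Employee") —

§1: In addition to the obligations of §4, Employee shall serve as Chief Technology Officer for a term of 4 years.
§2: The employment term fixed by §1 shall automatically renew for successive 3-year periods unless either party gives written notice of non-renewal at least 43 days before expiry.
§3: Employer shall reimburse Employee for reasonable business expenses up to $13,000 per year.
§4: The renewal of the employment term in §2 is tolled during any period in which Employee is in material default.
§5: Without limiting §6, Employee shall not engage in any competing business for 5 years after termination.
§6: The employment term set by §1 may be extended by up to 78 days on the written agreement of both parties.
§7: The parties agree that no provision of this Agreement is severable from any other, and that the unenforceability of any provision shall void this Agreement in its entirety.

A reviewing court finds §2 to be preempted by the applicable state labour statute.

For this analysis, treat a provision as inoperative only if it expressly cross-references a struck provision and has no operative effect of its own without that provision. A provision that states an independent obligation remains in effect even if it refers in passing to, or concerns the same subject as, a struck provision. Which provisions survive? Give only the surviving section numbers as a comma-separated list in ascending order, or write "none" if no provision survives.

none

§2 is struck. The whole of §4 is the tolling of the renewal of the employment term, defined by reference to §2, so §4 cannot stand once §2 is removed. §7 provides that the Agreement is not severable, so the invalidity of any one provision voids the entire Agreement. No provision of the Agreement survives.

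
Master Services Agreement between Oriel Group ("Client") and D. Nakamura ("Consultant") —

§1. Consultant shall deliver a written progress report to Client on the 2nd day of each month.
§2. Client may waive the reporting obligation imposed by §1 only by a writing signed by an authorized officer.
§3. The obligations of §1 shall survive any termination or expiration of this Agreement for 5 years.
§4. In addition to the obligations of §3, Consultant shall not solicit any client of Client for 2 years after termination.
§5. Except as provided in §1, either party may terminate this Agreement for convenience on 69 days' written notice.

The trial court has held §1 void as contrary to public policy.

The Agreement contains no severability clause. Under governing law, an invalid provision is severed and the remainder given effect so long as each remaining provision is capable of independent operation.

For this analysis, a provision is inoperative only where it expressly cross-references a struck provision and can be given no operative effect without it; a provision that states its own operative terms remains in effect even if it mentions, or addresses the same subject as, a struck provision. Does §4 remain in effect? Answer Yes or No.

Yes

§1 is struck. §2 merely fixes the waiver condition for §1; with §1 gone it has nothing to operate on and falls away. The only function of §3 is the survival period for §1, so it cannot stand once §1 is removed. §4 mentions §3 but its own obligation stands independently of §3, so §4 is not affected. §5 mentions §1 but its own obligation stands independently of §1, so §5 is not affected. With no severability clause, the stated default rule severs what cannot stand and enforces each remaining provision that can operate on its own. §4 and §5 remain in effect. §4 is among the surviving provisions, so the answer is yes.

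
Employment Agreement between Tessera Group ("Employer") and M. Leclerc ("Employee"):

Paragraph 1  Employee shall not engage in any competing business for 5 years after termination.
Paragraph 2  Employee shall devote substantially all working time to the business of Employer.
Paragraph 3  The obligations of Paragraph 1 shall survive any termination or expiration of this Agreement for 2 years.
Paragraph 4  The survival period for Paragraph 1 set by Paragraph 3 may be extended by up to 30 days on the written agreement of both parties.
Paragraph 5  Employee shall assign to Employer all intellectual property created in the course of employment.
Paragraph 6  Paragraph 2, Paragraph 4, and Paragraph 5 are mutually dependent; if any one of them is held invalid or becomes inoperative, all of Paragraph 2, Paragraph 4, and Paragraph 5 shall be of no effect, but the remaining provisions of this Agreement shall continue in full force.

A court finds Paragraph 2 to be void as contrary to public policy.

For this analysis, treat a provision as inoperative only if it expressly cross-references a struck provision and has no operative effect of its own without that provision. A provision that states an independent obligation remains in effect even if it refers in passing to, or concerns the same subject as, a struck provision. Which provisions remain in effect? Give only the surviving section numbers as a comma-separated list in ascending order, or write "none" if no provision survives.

1, 3, 6

Paragraph 2 is struck. No other provision's operative terms depend on Paragraph 2. Paragraph 6 declares Paragraph 2, Paragraph 4, and Paragraph 5 mutually dependent; since one of them has fallen, all of them are of no effect. That brings down Paragraph 4 and Paragraph 5 as well. The remainder continues in force under Paragraph 6. That leaves Paragraph 1, Paragraph 3, and Paragraph 6 in effect.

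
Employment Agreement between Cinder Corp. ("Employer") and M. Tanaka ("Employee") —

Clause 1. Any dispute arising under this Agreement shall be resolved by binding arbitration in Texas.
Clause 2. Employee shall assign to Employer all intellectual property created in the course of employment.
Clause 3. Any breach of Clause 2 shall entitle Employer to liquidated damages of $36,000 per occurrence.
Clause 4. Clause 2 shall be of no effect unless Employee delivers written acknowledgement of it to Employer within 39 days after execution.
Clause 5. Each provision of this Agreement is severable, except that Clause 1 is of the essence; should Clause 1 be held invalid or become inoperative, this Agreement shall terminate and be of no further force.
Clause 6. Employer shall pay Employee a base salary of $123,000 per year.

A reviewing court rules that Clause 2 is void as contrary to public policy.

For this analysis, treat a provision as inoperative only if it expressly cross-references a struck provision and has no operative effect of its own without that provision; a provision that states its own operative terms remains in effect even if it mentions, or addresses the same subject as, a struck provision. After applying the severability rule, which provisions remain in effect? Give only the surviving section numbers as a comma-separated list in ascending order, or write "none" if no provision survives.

Clause 2 is struck. Clause 3 has no operative effect of its own apart from Clause 2 and is therefore inoperative. Clause 4 operates only by reference to Clause 2, so it falls with Clause 2. Clause 5 makes Clause 1 an essential term, but Clause 1 is unaffected, so the severability proviso in Clause 5 preserves the remaining provisions. Clause 1, Clause 5, and Clause 6 remain in effect.

1, 5, 6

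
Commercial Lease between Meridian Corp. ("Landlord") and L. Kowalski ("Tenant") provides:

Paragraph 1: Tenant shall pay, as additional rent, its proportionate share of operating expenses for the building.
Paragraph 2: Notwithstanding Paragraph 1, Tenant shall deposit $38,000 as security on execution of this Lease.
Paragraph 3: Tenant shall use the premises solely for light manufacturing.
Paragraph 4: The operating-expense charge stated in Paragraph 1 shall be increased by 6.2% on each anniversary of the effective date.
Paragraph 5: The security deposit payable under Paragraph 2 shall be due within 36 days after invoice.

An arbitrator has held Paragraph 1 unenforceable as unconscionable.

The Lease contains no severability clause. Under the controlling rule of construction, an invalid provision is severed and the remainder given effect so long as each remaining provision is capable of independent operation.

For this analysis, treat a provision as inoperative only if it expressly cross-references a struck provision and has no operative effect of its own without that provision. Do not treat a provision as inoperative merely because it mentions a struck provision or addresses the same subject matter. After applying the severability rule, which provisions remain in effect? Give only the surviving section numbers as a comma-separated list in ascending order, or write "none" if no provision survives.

Paragraph 1 is struck. Paragraph 4 operates only by reference to Paragraph 1, so it falls with Paragraph 1. Although Paragraph 2 refers to Paragraph 1, its operative terms do not depend on Paragraph 1, so it remains in effect. With no severability clause, the stated default rule severs what cannot stand and enforces each remaining provision that can operate on its own. That leaves Paragraph 2, Paragraph 3, and Paragraph 5 in effect.

2, 3, 5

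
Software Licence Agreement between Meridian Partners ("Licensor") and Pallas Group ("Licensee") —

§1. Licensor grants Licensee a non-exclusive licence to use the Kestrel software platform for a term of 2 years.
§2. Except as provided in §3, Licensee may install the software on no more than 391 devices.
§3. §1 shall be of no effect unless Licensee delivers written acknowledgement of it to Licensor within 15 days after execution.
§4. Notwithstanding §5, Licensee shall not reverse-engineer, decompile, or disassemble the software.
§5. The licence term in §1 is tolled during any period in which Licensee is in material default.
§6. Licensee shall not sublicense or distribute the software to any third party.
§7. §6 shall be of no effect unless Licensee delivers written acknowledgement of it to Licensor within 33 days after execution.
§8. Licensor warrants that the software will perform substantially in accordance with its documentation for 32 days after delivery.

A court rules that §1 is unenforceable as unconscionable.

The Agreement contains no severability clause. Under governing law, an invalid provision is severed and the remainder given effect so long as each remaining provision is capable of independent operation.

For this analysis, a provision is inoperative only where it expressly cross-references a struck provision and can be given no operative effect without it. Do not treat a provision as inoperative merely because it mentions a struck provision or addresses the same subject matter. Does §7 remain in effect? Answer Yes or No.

Yes

§1 is struck. §3 operates only by reference to §1, so it falls with §1. The whole of §5 is the tolling of the licence term, defined by reference to §1, so §5 cannot stand once §1 is removed. §2 mentions §3 but its own obligation stands independently of §3, so §2 is not affected. §4 mentions §5 but its own obligation stands independently of §5, so §4 is not affected. Under the stated default rule, only provisions that cannot operate independently fall away; the rest are enforced. That leaves §2, §4, §6, §7, and §8 in effect. §7 is among the surviving provisions, so the answer is yes.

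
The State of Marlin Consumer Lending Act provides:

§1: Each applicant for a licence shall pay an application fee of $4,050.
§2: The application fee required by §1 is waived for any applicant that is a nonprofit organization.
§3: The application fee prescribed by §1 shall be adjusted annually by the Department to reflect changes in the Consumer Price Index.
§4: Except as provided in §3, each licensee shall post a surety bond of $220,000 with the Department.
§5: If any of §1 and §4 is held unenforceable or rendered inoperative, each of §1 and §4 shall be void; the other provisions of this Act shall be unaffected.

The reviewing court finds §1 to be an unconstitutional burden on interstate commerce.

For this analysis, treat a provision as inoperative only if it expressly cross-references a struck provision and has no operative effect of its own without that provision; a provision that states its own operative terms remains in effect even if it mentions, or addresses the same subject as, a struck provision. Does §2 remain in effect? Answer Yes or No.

No

§1 is struck. §2 has no operative effect of its own apart from §1 and is therefore inoperative. The whole of §3 is the indexation of the application fee, defined by reference to §1, so §3 cannot stand once §1 is removed. §5 declares §1 and §4 mutually dependent; since one of them has fallen, all of them are of no effect. That brings down §4 as well. The remainder continues in force under §5. Only §5 remains in effect. §2 is among the inoperative provisions, so the answer is no.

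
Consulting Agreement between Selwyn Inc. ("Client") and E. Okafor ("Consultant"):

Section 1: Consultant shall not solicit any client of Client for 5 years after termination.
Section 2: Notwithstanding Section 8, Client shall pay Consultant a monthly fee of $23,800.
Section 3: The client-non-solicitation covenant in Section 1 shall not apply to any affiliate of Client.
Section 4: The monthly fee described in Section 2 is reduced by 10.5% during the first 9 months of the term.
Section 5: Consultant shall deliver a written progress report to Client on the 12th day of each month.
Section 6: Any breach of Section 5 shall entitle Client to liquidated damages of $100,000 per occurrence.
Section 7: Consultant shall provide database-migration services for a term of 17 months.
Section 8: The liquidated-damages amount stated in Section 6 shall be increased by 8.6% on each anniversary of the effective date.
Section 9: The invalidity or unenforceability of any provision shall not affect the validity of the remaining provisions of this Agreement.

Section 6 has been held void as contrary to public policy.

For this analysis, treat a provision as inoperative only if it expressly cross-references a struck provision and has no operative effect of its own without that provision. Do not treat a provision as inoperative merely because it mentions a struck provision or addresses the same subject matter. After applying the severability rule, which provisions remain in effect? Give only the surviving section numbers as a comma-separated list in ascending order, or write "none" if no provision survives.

Section 6 is struck. The whole of Section 8 is the escalation of the liquidated-damages amount, defined by reference to Section 6, so Section 8 cannot stand once Section 6 is removed. Although Section 2 refers to Section 8, its operative terms do not depend on Section 8, so it remains in effect. Under the severability clause in Section 9, the remaining provisions continue in force. The provisions still in force are Section 1, Section 2, Section 3, Section 4, Section 5, Section 7, and Section 9.

1, 2, 3, 4, 5, 7, 9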